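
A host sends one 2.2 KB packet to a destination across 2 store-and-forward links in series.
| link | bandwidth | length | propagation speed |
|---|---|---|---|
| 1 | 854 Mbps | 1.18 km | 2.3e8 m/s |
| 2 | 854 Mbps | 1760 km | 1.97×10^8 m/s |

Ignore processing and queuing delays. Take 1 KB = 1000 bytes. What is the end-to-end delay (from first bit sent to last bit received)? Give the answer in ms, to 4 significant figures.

L = 17600 bits.
Transmission delay per hop = L/R = 17600/854000000 = 0.0206089 ms; 2 hops → 0.0412178 ms.
Propagation delays (d/s per hop): 0.00513043, 8.93401 ms; sum = 8.93914 ms.
End-to-end = 8.980 ms.

8.980 ms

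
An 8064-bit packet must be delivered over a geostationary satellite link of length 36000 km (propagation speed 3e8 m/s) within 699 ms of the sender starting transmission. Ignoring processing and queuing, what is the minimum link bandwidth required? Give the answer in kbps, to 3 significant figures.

13.9 kbps

Propagation delay = 36000000 / 300000000 = 120 ms.
Transmission budget = 699 − 120 = 579 ms.
R ≥ L / t_tx = 8064 bits / 0.579 s = 13.9 kbps.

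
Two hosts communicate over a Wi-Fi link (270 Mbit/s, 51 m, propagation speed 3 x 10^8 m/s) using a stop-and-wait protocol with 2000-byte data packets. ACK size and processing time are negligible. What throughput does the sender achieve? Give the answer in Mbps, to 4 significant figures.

t_tx = L/R = 16000/270000000 = 5.92593e-05 s.
t_prop = 51/300000000 = 1.7e-07 s; RTT = 3.4e-07 s.
Cycle = t_tx + RTT = 5.95993e-05 s.
Throughput = L / cycle = 16000 / 5.95993e-05 = 268.5 Mbps.

268.5 Mbps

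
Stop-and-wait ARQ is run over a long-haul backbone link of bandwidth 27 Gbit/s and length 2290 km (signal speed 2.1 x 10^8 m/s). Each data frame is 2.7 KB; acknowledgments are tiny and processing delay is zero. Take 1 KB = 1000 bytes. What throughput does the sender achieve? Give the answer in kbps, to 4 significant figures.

990.4 kbps

t_tx = L/R = 21600/27000000000 = 8e-07 s.
t_prop = 2290000/210000000 = 0.0109048 s; RTT = 0.0218095 s.
Cycle = t_tx + RTT = 0.0218103 s.
Throughput = L / cycle = 21600 / 0.0218103 = 990.4 kbps.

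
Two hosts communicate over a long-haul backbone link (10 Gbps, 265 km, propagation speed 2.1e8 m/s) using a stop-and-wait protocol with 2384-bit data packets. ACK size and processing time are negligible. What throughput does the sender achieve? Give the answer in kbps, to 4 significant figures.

944.5 kbps

t_tx = L/R = 2384/10000000000 = 2.384e-07 s.
t_prop = 265000/210000000 = 0.0012619 s; RTT = 0.00252381 s.
Cycle = t_tx + RTT = 0.00252405 s.
Throughput = L / cycle = 2384 / 0.00252405 = 944.5 kbps.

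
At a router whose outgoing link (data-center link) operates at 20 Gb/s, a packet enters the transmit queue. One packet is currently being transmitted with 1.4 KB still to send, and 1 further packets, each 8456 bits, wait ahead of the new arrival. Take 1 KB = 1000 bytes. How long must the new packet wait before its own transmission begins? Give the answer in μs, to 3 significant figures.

Each queued packet: L/R = 8456/20000000000 = 0.4228 μs.
1 queued → 0.4228 μs.
Plus remaining 11200 bits of current packet: 0.56 μs.
Queuing delay = 0.983 μs.

0.983 μs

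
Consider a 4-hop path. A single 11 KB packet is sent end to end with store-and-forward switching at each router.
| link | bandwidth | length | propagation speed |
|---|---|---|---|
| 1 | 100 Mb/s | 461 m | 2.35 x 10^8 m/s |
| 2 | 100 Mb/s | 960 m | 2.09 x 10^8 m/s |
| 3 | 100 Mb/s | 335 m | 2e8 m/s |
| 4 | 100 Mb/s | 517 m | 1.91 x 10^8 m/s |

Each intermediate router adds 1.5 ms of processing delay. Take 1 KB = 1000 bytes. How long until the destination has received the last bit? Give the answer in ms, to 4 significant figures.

8.031 ms

L = 88000 bits.
Transmission delay per hop = L/R = 88000/100000000 = 0.88 ms; 4 hops → 3.52 ms.
Propagation delays (d/s per hop): 0.0019617, 0.0045933, 0.001675, 0.00270681 ms; sum = 0.0109368 ms.
Processing at 3 router(s): 3 × 1.5 ms = 4.5 ms.
End-to-end = 8.031 ms.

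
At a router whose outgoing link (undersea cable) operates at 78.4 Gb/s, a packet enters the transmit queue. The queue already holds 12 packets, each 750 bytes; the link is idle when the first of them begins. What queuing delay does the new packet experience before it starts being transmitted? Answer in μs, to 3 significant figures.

0.918 μs

Each queued packet: L/R = 6000/78400000000 = 0.0765306 μs.
12 queued → 0.918367 μs.
Queuing delay = 0.918 μs.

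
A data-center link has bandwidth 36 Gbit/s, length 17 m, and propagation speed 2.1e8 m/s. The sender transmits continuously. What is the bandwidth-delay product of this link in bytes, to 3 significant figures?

Propagation delay = 17 / 210000000 = 8.09524e-08 s.
BDP = R × t_prop = 36000000000 × 8.09524e-08 = 2914.29 bits.
In bytes: 2914.29/8 = 364 bytes.

364 bytes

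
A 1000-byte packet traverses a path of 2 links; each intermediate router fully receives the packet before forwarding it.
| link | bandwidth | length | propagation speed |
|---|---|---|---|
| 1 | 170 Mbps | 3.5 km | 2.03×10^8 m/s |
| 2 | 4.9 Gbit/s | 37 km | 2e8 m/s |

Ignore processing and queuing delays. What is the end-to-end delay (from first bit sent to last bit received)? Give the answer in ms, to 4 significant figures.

L = 1000 × 8 = 8000 bits.
Transmission delays (L/R per hop): 0.0470588, 0.00163265 ms; sum = 0.0486915 ms.
Propagation delays (d/s per hop): 0.0172414, 0.185 ms; sum = 0.202241 ms.
End-to-end = 0.2509 ms.

0.2509 ms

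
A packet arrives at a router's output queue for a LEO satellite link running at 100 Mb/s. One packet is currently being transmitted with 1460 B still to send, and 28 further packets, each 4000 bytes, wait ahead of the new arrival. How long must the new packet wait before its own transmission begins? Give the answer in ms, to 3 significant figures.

Each queued packet: L/R = 32000/100000000 = 0.32 ms.
28 queued → 8.96 ms.
Plus remaining 11680 bits of current packet: 0.1168 ms.
Queuing delay = 9.08 ms.

9.08 ms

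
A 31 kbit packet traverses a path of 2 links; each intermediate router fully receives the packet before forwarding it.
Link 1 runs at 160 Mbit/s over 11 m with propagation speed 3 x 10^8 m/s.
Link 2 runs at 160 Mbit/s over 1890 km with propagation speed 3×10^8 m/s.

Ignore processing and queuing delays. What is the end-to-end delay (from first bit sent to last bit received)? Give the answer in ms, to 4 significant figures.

L = 31000 bits.
Transmission delay per hop = L/R = 31000/160000000 = 0.19375 ms; 2 hops → 0.3875 ms.
Propagation delays (d/s per hop): 3.66667e-05, 6.3 ms; sum = 6.30004 ms.
End-to-end = 6.688 ms.

6.688 ms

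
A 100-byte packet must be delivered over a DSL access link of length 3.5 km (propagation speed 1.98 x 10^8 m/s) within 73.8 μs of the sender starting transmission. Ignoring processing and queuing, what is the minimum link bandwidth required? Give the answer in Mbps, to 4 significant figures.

14.25 Mbps

L = 800 bits.
Propagation delay = 3500 / 198000000 = 17.6768 μs.
Transmission budget = 73.8 − 17.6768 = 56.1232 μs.
R ≥ L / t_tx = 800 bits / 5.61232e-05 s = 14.25 Mbps.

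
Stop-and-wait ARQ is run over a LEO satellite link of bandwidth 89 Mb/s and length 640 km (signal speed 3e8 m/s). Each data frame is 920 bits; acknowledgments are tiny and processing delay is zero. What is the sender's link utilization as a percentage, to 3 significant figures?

t_tx = L/R = 920/89000000 = 1.03371e-05 s.
t_prop = 640000/300000000 = 0.00213333 s; RTT = 0.00426667 s.
Cycle = t_tx + RTT = 0.004277 s.
Utilization = t_tx / cycle = 1.03371e-05/0.004277 = 0.242 %.

0.242 %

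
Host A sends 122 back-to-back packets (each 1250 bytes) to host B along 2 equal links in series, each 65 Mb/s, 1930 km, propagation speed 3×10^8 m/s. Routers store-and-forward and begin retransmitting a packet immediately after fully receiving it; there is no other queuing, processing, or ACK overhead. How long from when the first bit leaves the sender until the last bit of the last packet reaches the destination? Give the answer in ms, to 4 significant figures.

Per-hop transmission t_tx = L/R = 10000/65000000 = 0.153846 ms.
Per-hop propagation t_prop = 1930000/300000000 = 6.43333 ms.
Pipeline fill: first packet needs 2·t_tx to clear all hops; remaining 121 packets each add one t_tx.
Total = (2+122-1)·t_tx + 2·t_prop = 123·0.153846 + 2·6.43333 = 31.79 ms.

31.79 ms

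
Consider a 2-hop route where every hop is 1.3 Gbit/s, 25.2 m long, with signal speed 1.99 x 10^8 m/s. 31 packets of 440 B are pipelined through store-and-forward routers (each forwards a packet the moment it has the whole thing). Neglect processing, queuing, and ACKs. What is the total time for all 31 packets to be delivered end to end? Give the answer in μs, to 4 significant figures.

Per-hop transmission t_tx = L/R = 3520/1300000000 = 2.70769 μs.
Per-hop propagation t_prop = 25.2/199000000 = 0.126633 μs.
Pipeline fill: first packet needs 2·t_tx to clear all hops; remaining 30 packets each add one t_tx.
Total = (2+31-1)·t_tx + 2·t_prop = 32·2.70769 + 2·0.126633 = 86.90 μs.

86.90 μs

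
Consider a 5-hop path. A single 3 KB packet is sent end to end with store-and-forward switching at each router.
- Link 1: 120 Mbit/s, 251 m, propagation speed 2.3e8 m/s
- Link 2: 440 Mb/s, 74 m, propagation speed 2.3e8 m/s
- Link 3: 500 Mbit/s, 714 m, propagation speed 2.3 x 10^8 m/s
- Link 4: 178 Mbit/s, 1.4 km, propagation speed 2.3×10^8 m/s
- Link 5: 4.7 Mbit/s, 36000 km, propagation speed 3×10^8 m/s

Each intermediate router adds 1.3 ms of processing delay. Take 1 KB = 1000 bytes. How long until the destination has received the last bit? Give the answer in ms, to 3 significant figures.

L = 24000 bits.
Transmission delays (L/R per hop): 0.2, 0.0545455, 0.048, 0.134831, 5.10638 ms; sum = 5.54376 ms.
Propagation delays (d/s per hop): 0.0010913, 0.000321739, 0.00310435, 0.00608696, 120 ms; sum = 120.011 ms.
Processing at 4 router(s): 4 × 1.3 ms = 5.2 ms.
End-to-end = 131 ms.

131 ms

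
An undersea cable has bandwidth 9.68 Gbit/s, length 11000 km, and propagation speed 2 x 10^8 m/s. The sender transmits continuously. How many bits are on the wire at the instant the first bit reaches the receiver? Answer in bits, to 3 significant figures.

Propagation delay = 11000000 / 200000000 = 0.055 s.
BDP = R × t_prop = 9680000000 × 0.055 = 532400000 bits.

532000000 bits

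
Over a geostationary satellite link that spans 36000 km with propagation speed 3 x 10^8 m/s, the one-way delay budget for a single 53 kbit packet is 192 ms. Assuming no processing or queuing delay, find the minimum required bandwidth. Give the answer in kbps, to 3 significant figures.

736 kbps

Propagation delay = 36000000 / 300000000 = 120 ms.
Transmission budget = 192 − 120 = 72 ms.
R ≥ L / t_tx = 53000 bits / 0.072 s = 736 kbps.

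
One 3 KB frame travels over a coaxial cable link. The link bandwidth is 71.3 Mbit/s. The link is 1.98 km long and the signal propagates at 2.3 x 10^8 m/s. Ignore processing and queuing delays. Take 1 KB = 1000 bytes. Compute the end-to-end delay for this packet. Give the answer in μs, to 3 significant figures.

L = 24000 bits.
Transmission delay = L/R = 24000 / 71300000 = 336.606 μs.
Propagation delay = d/s = 1980 m / 2.3e+08 m/s = 8.6087 μs.
Total = 345 μs.

345 μs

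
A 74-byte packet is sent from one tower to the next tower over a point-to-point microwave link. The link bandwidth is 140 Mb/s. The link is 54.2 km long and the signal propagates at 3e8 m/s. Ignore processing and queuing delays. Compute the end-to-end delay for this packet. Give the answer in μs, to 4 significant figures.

L = 74 × 8 = 592 bits.
Transmission delay = L/R = 592 / 140000000 = 4.22857 μs.
Propagation delay = d/s = 54200 m / 300000000 m/s = 180.667 μs.
Total = 184.9 μs.

184.9 μs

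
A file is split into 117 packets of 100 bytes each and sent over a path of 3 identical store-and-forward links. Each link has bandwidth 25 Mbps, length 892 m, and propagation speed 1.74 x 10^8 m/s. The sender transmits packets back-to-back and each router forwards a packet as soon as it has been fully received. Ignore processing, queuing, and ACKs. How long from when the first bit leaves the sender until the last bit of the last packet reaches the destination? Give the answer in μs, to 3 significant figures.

Per-hop transmission t_tx = L/R = 800/25000000 = 32 μs.
Per-hop propagation t_prop = 892/174000000 = 5.12644 μs.
Pipeline fill: first packet needs 3·t_tx to clear all hops; remaining 116 packets each add one t_tx.
Total = (3+117-1)·t_tx + 3·t_prop = 119·32 + 3·5.12644 = 3820 μs.

3820 μs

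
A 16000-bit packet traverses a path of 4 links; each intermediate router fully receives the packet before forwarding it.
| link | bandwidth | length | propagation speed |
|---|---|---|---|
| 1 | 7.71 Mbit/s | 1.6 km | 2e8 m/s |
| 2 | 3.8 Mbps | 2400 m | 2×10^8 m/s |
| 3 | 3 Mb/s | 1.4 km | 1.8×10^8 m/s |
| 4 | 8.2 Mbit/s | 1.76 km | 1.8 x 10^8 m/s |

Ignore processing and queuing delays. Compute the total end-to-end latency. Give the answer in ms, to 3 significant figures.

Transmission delays (L/R per hop): 2.07523, 4.21053, 5.33333, 1.95122 ms; sum = 13.5703 ms.
Propagation delays (d/s per hop): 0.008, 0.012, 0.00777778, 0.00977778 ms; sum = 0.0375556 ms.
End-to-end = 13.6 ms.

13.6 ms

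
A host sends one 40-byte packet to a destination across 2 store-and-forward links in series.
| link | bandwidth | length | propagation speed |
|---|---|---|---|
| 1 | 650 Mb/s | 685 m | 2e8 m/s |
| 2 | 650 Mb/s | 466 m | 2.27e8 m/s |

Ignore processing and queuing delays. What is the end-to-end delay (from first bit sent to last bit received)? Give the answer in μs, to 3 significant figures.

L = 40 × 8 = 320 bits.
Transmission delay per hop = L/R = 320/650000000 = 0.492308 μs; 2 hops → 0.984615 μs.
Propagation delays (d/s per hop): 3.425, 2.05286 μs; sum = 5.47786 μs.
End-to-end = 6.46 μs.

6.46 μs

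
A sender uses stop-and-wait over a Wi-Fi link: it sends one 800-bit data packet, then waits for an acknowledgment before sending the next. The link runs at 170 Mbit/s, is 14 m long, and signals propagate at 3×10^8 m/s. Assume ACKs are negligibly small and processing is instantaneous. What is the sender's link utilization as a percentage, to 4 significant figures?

t_tx = L/R = 800/170000000 = 4.70588e-06 s.
t_prop = 14/300000000 = 4.66667e-08 s; RTT = 9.33333e-08 s.
Cycle = t_tx + RTT = 4.79922e-06 s.
Utilization = t_tx / cycle = 4.70588e-06/4.79922e-06 = 98.06 %.

98.06 %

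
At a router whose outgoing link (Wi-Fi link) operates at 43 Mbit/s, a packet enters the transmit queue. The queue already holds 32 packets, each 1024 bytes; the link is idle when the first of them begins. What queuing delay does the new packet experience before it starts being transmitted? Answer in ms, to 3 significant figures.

Each queued packet: L/R = 8192/43000000 = 0.190512 ms.
32 queued → 6.09637 ms.
Queuing delay = 6.10 ms.

6.10 ms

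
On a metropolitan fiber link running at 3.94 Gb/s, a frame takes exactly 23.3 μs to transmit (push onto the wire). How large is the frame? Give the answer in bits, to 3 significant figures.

91800 bits

L = R × t_tx = 3940000000 b/s × 2.33e-05 s = 91802 bits.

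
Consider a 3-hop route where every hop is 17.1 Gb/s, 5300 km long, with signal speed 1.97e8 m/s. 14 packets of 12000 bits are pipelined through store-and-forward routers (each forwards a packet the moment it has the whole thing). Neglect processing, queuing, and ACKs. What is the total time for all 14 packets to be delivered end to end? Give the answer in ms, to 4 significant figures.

80.72 ms

Per-hop transmission t_tx = L/R = 12000/1.71e+10 = 0.000701754 ms.
Per-hop propagation t_prop = 5300000/197000000 = 26.9036 ms.
Pipeline fill: first packet needs 3·t_tx to clear all hops; remaining 13 packets each add one t_tx.
Total = (3+14-1)·t_tx + 3·t_prop = 16·0.000701754 + 3·26.9036 = 80.72 ms.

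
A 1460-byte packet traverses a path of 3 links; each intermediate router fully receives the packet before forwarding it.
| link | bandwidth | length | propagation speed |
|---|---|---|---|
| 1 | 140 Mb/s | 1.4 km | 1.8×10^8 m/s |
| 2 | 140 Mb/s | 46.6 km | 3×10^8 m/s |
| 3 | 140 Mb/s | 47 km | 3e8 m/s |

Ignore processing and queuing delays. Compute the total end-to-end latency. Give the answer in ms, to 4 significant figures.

L = 1460 × 8 = 11680 bits.
Transmission delay per hop = L/R = 11680/140000000 = 0.0834286 ms; 3 hops → 0.250286 ms.
Propagation delays (d/s per hop): 0.00777778, 0.155333, 0.156667 ms; sum = 0.319778 ms.
End-to-end = 0.5701 ms.

0.5701 ms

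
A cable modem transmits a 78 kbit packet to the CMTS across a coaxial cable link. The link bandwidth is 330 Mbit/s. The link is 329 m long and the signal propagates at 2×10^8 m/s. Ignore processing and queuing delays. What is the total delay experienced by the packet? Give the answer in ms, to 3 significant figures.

L = 78000 bits.
Transmission delay = L/R = 78000 / 330000000 = 0.236364 ms.
Propagation delay = d/s = 329 m / 200000000 m/s = 0.001645 ms.
Total = 0.238 ms.

0.238 ms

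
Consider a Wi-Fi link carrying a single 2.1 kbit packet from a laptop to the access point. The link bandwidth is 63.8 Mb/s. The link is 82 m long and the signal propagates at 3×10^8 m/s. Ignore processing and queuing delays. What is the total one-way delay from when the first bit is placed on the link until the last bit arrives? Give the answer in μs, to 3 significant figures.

L = 2100 bits.
Transmission delay = L/R = 2100 / 63800000 = 32.9154 μs.
Propagation delay = d/s = 82 m / 300000000 m/s = 0.273333 μs.
Total = 33.2 μs.

33.2 μs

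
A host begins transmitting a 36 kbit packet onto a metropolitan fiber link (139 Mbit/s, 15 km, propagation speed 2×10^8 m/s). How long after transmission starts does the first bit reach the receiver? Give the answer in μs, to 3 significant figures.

First bit experiences only propagation delay: d/s = 15000/200000000 = 75.0 μs.

75.0 μs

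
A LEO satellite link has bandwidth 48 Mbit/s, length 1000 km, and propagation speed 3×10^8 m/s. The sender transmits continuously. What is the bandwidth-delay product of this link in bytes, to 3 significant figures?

Propagation delay = 1000000 / 300000000 = 0.00333333 s.
BDP = R × t_prop = 48000000 × 0.00333333 = 160000 bits.
In bytes: 160000/8 = 20000 bytes.

20000 bytes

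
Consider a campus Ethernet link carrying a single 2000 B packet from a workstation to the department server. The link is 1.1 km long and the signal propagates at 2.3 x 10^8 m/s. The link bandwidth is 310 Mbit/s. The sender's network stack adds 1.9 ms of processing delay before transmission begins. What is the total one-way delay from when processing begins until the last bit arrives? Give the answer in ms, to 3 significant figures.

1.96 ms

L = 2000 × 8 = 16000 bits.
Transmission delay = L/R = 16000 / 310000000 = 0.0516129 ms.
Propagation delay = d/s = 1100 m / 2.3e+08 m/s = 0.00478261 ms.
Plus processing delay 1.9 ms = 1.9 ms.
Total = 1.96 ms.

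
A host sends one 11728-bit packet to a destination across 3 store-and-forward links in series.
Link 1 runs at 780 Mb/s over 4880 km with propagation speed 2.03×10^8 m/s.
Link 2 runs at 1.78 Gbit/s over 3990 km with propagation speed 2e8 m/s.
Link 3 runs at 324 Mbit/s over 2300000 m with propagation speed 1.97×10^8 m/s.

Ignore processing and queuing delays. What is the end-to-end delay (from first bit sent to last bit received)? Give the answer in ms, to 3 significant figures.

55.7 ms

Transmission delays (L/R per hop): 0.0150359, 0.00658876, 0.0361975 ms; sum = 0.0578222 ms.
Propagation delays (d/s per hop): 24.0394, 19.95, 11.6751 ms; sum = 55.6645 ms.
End-to-end = 55.7 ms.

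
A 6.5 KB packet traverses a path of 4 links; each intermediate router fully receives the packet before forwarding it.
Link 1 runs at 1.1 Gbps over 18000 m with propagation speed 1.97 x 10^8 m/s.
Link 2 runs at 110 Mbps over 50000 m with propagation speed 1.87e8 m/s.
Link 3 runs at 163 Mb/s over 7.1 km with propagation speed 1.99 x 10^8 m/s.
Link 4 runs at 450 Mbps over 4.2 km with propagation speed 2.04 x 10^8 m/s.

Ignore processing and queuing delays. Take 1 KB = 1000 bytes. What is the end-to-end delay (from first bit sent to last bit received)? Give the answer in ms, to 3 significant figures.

L = 52000 bits.
Transmission delays (L/R per hop): 0.0472727, 0.472727, 0.319018, 0.115556 ms; sum = 0.954574 ms.
Propagation delays (d/s per hop): 0.0913706, 0.26738, 0.0356784, 0.0205882 ms; sum = 0.415017 ms.
End-to-end = 1.37 ms.

1.37 ms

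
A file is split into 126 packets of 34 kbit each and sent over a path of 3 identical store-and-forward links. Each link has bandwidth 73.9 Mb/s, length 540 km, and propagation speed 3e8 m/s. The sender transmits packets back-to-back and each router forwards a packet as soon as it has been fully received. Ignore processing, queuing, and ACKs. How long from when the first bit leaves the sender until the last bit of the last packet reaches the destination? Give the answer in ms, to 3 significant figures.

Per-hop transmission t_tx = L/R = 34000/73900000 = 0.460081 ms.
Per-hop propagation t_prop = 540000/300000000 = 1.8 ms.
Pipeline fill: first packet needs 3·t_tx to clear all hops; remaining 125 packets each add one t_tx.
Total = (3+126-1)·t_tx + 3·t_prop = 128·0.460081 + 3·1.8 = 64.3 ms.

64.3 ms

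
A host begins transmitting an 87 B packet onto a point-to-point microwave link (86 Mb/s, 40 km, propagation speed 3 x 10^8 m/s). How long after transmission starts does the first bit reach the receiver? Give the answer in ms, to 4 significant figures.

First bit experiences only propagation delay: d/s = 40000/300000000 = 0.1333 ms.

0.1333 ms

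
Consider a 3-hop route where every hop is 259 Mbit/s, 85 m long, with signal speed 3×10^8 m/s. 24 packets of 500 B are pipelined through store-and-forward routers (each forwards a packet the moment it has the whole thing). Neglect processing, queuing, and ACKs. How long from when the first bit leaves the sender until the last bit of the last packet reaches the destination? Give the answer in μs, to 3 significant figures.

402 μs

Per-hop transmission t_tx = L/R = 4000/259000000 = 15.444 μs.
Per-hop propagation t_prop = 85/300000000 = 0.283333 μs.
Pipeline fill: first packet needs 3·t_tx to clear all hops; remaining 23 packets each add one t_tx.
Total = (3+24-1)·t_tx + 3·t_prop = 26·15.444 + 3·0.283333 = 402 μs.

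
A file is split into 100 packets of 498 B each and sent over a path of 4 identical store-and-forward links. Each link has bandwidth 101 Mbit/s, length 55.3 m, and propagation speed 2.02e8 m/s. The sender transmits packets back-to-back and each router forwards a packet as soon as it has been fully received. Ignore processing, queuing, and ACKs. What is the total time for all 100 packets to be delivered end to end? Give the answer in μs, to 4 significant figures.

4064 μs

Per-hop transmission t_tx = L/R = 3984/101000000 = 39.4455 μs.
Per-hop propagation t_prop = 55.3/202000000 = 0.273762 μs.
Pipeline fill: first packet needs 4·t_tx to clear all hops; remaining 99 packets each add one t_tx.
Total = (4+100-1)·t_tx + 4·t_prop = 103·39.4455 + 4·0.273762 = 4064 μs.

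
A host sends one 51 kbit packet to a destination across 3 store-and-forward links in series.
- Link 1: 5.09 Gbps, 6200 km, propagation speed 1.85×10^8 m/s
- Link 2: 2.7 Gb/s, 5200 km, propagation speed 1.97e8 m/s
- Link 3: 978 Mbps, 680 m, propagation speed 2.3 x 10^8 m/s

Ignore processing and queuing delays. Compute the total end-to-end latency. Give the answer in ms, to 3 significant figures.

L = 51000 bits.
Transmission delays (L/R per hop): 0.0100196, 0.0188889, 0.0521472 ms; sum = 0.0810558 ms.
Propagation delays (d/s per hop): 33.5135, 26.3959, 0.00295652 ms; sum = 59.9124 ms.
End-to-end = 60.0 ms.

60.0 ms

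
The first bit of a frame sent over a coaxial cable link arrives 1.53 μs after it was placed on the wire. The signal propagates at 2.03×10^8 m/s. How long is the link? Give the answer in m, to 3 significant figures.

d = s × t_prop = 2.03e+08 × 1.53e-06 = 311 m.

311 m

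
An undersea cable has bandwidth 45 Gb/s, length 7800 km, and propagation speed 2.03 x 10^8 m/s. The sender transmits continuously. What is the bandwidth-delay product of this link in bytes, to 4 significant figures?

216100000 bytes

Propagation delay = 7800000 / 2.03e+08 = 0.0384236 s.
BDP = R × t_prop = 45000000000 × 0.0384236 = 1729060000 bits.
In bytes: 1729060000/8 = 216100000 bytes.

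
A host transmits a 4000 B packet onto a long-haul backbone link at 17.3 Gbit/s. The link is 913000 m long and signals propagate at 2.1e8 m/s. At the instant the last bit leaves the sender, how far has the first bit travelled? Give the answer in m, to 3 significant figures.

388 m

t_tx = L/R = 32000/17300000000 = 1.84971e-06 s.
Distance = s × t_tx = 210000000 × 1.84971e-06 = 388 m.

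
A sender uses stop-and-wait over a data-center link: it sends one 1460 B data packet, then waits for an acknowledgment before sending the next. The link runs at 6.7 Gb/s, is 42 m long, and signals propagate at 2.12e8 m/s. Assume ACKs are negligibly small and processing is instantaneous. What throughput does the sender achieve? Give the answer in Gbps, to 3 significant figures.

t_tx = L/R = 11680/6700000000 = 1.74328e-06 s.
t_prop = 42/212000000 = 1.98113e-07 s; RTT = 3.96226e-07 s.
Cycle = t_tx + RTT = 2.13951e-06 s.
Throughput = L / cycle = 11680 / 2.13951e-06 = 5.46 Gbps.

5.46 Gbps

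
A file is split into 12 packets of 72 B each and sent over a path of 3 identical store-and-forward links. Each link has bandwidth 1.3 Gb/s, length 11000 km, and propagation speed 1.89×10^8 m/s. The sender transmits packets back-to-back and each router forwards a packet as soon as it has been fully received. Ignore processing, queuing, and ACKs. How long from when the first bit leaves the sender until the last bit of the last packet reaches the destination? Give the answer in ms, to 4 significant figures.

Per-hop transmission t_tx = L/R = 576/1300000000 = 0.000443077 ms.
Per-hop propagation t_prop = 11000000/189000000 = 58.2011 ms.
Pipeline fill: first packet needs 3·t_tx to clear all hops; remaining 11 packets each add one t_tx.
Total = (3+12-1)·t_tx + 3·t_prop = 14·0.000443077 + 3·58.2011 = 174.6 ms.

174.6 ms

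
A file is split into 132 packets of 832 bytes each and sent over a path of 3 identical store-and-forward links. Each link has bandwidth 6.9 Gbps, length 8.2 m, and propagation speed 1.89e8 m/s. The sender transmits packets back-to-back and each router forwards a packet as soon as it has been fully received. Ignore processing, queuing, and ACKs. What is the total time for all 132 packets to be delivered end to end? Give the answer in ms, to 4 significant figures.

0.1294 ms

Per-hop transmission t_tx = L/R = 6656/6900000000 = 0.000964638 ms.
Per-hop propagation t_prop = 8.2/189000000 = 4.33862e-05 ms.
Pipeline fill: first packet needs 3·t_tx to clear all hops; remaining 131 packets each add one t_tx.
Total = (3+132-1)·t_tx + 3·t_prop = 134·0.000964638 + 3·4.33862e-05 = 0.1294 ms.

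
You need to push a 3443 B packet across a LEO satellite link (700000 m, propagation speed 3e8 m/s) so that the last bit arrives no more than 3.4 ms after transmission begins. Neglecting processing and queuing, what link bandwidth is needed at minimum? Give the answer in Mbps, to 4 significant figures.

L = 27544 bits.
Propagation delay = 700000 / 300000000 = 2.33333 ms.
Transmission budget = 3.4 − 2.33333 = 1.06667 ms.
R ≥ L / t_tx = 27544 bits / 0.00106667 s = 25.82 Mbps.

25.82 Mbps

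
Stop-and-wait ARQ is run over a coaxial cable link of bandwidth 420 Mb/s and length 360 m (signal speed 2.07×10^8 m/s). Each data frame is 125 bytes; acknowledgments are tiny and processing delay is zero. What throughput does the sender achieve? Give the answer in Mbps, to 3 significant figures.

171 Mbps

t_tx = L/R = 1000/420000000 = 2.38095e-06 s.
t_prop = 360/2.07e+08 = 1.73913e-06 s; RTT = 3.47826e-06 s.
Cycle = t_tx + RTT = 5.85921e-06 s.
Throughput = L / cycle = 1000 / 5.85921e-06 = 171 Mbps.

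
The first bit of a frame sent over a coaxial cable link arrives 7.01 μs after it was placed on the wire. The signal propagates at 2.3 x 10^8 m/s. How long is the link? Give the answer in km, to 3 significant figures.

1.61 km

d = s × t_prop = 2.3e+08 × 7.01e-06 = 1.61 km.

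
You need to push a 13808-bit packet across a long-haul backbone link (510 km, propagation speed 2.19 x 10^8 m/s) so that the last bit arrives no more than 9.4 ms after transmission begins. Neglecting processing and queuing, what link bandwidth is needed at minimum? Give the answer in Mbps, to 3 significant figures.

Propagation delay = 510000 / 219000000 = 2.32877 ms.
Transmission budget = 9.4 − 2.32877 = 7.07123 ms.
R ≥ L / t_tx = 13808 bits / 0.00707123 s = 1.95 Mbps.

1.95 Mbps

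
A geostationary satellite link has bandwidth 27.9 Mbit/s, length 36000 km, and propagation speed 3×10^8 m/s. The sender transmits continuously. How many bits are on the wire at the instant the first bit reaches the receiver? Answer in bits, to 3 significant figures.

3350000 bits

Propagation delay = 36000000 / 300000000 = 0.12 s.
BDP = R × t_prop = 27900000 × 0.12 = 3348000 bits.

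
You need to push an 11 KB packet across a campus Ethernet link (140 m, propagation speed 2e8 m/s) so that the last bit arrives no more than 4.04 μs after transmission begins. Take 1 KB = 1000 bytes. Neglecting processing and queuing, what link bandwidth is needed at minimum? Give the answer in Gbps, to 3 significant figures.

L = 88000 bits.
Propagation delay = 140 / 200000000 = 0.7 μs.
Transmission budget = 4.04 − 0.7 = 3.34 μs.
R ≥ L / t_tx = 88000 bits / 3.34e-06 s = 26.3 Gbps.

26.3 Gbps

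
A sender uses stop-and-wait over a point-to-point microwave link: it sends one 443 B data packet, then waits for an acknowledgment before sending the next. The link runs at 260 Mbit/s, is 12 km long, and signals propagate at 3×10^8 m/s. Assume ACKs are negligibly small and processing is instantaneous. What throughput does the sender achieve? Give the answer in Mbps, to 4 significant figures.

t_tx = L/R = 3544/260000000 = 1.36308e-05 s.
t_prop = 12000/300000000 = 4e-05 s; RTT = 8e-05 s.
Cycle = t_tx + RTT = 9.36308e-05 s.
Throughput = L / cycle = 3544 / 9.36308e-05 = 37.85 Mbps.

37.85 Mbps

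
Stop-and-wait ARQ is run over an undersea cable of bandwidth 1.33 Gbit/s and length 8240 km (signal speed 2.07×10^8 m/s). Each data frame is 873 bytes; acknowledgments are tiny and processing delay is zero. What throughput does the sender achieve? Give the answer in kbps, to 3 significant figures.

t_tx = L/R = 6984/1330000000 = 5.25113e-06 s.
t_prop = 8240000/2.07e+08 = 0.0398068 s; RTT = 0.0796135 s.
Cycle = t_tx + RTT = 0.0796188 s.
Throughput = L / cycle = 6984 / 0.0796188 = 87.7 kbps.

87.7 kbps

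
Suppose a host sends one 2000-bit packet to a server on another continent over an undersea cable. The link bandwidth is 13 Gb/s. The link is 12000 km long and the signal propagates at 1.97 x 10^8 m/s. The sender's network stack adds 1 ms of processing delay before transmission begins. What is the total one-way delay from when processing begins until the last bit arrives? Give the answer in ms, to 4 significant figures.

Transmission delay = L/R = 2000 / 13000000000 = 0.000153846 ms.
Propagation delay = d/s = 12000000 m / 197000000 m/s = 60.9137 ms.
Plus processing delay 1 ms = 1 ms.
Total = 61.91 ms.

61.91 ms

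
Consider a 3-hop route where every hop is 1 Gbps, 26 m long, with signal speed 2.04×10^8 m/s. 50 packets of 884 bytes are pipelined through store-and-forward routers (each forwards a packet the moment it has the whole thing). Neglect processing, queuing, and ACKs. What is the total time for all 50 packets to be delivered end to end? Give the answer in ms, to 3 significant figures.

Per-hop transmission t_tx = L/R = 7072/1000000000 = 0.007072 ms.
Per-hop propagation t_prop = 26/204000000 = 0.000127451 ms.
Pipeline fill: first packet needs 3·t_tx to clear all hops; remaining 49 packets each add one t_tx.
Total = (3+50-1)·t_tx + 3·t_prop = 52·0.007072 + 3·0.000127451 = 0.368 ms.

0.368 ms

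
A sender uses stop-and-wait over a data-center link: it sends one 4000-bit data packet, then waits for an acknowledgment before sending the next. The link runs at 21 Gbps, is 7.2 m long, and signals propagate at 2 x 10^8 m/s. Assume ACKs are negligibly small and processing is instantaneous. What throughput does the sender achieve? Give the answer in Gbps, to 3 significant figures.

15.2 Gbps

t_tx = L/R = 4000/21000000000 = 1.90476e-07 s.
t_prop = 7.2/200000000 = 3.6e-08 s; RTT = 7.2e-08 s.
Cycle = t_tx + RTT = 2.62476e-07 s.
Throughput = L / cycle = 4000 / 2.62476e-07 = 15.2 Gbps.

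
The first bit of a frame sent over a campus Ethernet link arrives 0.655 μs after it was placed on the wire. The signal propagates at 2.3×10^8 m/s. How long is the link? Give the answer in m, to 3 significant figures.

d = s × t_prop = 2.3e+08 × 6.55e-07 = 151 m.

151 m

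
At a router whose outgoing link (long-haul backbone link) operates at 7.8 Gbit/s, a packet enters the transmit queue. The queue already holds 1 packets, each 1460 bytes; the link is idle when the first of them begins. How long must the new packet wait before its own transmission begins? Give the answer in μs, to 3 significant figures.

1.50 μs

Each queued packet: L/R = 11680/7800000000 = 1.49744 μs.
1 queued → 1.49744 μs.
Queuing delay = 1.50 μs.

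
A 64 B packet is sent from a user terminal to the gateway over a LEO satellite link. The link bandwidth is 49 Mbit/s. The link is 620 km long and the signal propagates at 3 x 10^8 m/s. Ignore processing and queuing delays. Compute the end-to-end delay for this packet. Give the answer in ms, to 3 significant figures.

2.08 ms

L = 64 × 8 = 512 bits.
Transmission delay = L/R = 512 / 49000000 = 0.010449 ms.
Propagation delay = d/s = 620000 m / 300000000 m/s = 2.06667 ms.
Total = 2.08 ms.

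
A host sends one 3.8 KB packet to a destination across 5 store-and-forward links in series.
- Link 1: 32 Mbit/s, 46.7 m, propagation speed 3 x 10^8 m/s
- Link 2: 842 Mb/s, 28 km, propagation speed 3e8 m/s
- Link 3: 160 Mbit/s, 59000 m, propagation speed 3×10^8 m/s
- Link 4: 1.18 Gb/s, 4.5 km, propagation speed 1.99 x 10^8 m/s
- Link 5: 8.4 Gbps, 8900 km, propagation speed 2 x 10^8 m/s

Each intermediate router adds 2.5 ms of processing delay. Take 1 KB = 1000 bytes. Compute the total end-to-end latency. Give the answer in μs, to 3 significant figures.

56000 μs

L = 30400 bits.
Transmission delays (L/R per hop): 950, 36.1045, 190, 25.7627, 3.61905 μs; sum = 1205.49 μs.
Propagation delays (d/s per hop): 0.155667, 93.3333, 196.667, 22.6131, 44500 μs; sum = 44812.8 μs.
Processing at 4 router(s): 4 × 2.5 ms = 10000 μs.
End-to-end = 56000 μs.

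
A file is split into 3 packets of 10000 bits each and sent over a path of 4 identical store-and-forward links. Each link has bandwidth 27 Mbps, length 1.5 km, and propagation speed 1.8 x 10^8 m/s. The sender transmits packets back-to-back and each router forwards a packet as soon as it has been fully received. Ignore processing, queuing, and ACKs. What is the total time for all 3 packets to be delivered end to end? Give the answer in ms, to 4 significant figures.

2.256 ms

Per-hop transmission t_tx = L/R = 10000/27000000 = 0.37037 ms.
Per-hop propagation t_prop = 1500/180000000 = 0.00833333 ms.
Pipeline fill: first packet needs 4·t_tx to clear all hops; remaining 2 packets each add one t_tx.
Total = (4+3-1)·t_tx + 4·t_prop = 6·0.37037 + 4·0.00833333 = 2.256 ms.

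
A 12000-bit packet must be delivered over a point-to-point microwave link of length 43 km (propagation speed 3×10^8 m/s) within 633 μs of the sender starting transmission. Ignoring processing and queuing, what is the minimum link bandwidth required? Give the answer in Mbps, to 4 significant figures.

24.51 Mbps

Propagation delay = 43000 / 300000000 = 143.333 μs.
Transmission budget = 633 − 143.333 = 489.667 μs.
R ≥ L / t_tx = 12000 bits / 0.000489667 s = 24.51 Mbps.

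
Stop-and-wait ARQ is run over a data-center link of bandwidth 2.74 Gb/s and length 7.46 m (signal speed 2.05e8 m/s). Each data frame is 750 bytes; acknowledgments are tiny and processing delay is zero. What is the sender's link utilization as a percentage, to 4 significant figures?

96.78 %

t_tx = L/R = 6000/2740000000 = 2.18978e-06 s.
t_prop = 7.46/2.05e+08 = 3.63902e-08 s; RTT = 7.27805e-08 s.
Cycle = t_tx + RTT = 2.26256e-06 s.
Utilization = t_tx / cycle = 2.18978e-06/2.26256e-06 = 96.78 %.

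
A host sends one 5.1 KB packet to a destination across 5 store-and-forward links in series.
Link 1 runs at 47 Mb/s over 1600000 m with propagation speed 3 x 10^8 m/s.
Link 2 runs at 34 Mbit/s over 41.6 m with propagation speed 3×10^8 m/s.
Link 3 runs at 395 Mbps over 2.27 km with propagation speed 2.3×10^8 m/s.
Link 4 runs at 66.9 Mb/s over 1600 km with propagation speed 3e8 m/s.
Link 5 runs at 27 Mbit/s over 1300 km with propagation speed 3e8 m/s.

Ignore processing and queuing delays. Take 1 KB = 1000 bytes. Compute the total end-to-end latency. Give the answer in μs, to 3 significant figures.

19300 μs

L = 40800 bits.
Transmission delays (L/R per hop): 868.085, 1200, 103.291, 609.865, 1511.11 μs; sum = 4292.35 μs.
Propagation delays (d/s per hop): 5333.33, 0.138667, 9.86957, 5333.33, 4333.33 μs; sum = 15010 μs.
End-to-end = 19300 μs.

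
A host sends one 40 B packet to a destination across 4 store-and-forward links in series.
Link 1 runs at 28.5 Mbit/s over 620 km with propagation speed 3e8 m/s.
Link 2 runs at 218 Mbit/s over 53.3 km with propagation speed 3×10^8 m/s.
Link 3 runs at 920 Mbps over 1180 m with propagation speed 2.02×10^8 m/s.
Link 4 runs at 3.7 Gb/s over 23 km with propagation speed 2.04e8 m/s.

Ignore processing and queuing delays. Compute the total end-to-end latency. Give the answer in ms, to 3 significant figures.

2.38 ms

L = 40 × 8 = 320 bits.
Transmission delays (L/R per hop): 0.0112281, 0.00146789, 0.000347826, 8.64865e-05 ms; sum = 0.0131303 ms.
Propagation delays (d/s per hop): 2.06667, 0.177667, 0.00584158, 0.112745 ms; sum = 2.36292 ms.
End-to-end = 2.38 ms.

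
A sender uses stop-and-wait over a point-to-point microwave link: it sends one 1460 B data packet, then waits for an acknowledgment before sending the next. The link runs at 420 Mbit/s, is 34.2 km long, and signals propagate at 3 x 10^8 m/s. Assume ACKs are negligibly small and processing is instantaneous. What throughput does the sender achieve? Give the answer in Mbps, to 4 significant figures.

t_tx = L/R = 11680/420000000 = 2.78095e-05 s.
t_prop = 34200/300000000 = 0.000114 s; RTT = 0.000228 s.
Cycle = t_tx + RTT = 0.00025581 s.
Throughput = L / cycle = 11680 / 0.00025581 = 45.66 Mbps.

45.66 Mbps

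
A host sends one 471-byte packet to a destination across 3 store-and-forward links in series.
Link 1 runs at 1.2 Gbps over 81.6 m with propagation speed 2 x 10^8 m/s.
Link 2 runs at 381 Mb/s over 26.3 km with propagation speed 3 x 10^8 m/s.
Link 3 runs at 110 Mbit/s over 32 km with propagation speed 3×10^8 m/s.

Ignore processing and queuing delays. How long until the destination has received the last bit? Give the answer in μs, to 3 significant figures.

L = 471 × 8 = 3768 bits.
Transmission delays (L/R per hop): 3.14, 9.88976, 34.2545 μs; sum = 47.2843 μs.
Propagation delays (d/s per hop): 0.408, 87.6667, 106.667 μs; sum = 194.741 μs.
End-to-end = 242 μs.

242 μs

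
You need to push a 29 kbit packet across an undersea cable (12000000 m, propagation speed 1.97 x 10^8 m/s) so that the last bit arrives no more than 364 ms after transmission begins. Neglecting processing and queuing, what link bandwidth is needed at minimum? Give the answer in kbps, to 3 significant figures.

95.7 kbps

Propagation delay = 12000000 / 197000000 = 60.9137 ms.
Transmission budget = 364 − 60.9137 = 303.086 ms.
R ≥ L / t_tx = 29000 bits / 0.303086 s = 95.7 kbps.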